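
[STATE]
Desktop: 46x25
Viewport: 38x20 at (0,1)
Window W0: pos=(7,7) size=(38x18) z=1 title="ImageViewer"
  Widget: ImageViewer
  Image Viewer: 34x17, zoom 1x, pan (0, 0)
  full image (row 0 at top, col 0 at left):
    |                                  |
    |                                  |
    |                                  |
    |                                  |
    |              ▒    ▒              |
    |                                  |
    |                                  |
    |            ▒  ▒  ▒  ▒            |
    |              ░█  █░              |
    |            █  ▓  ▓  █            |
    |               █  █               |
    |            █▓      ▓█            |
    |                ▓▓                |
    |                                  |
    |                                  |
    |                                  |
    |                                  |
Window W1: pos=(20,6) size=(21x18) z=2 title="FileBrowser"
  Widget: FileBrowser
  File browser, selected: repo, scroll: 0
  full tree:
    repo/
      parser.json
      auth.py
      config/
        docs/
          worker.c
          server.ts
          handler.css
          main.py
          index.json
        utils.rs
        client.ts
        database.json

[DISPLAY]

                                      
                                      
                                      
                                      
                                      
                    ┏━━━━━━━━━━━━━━━━━
       ┏━━━━━━━━━━━━┃ FileBrowser     
       ┃ ImageViewer┠─────────────────
       ┠────────────┃> [-] repo/      
       ┃            ┃    parser.json  
       ┃            ┃    auth.py      
       ┃            ┃    [+] config/  
       ┃            ┃                 
       ┃            ┃                 
       ┃            ┃                 
       ┃            ┃                 
       ┃            ┃                 
       ┃            ┃                 
       ┃            ┃                 
       ┃            ┃                 


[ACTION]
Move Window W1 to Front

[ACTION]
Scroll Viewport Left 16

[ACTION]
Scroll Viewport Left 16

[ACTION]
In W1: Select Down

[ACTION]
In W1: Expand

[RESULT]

                                      
                                      
                                      
                                      
                                      
                    ┏━━━━━━━━━━━━━━━━━
       ┏━━━━━━━━━━━━┃ FileBrowser     
       ┃ ImageViewer┠─────────────────
       ┠────────────┃  [-] repo/      
       ┃            ┃  > parser.json  
       ┃            ┃    auth.py      
       ┃            ┃    [+] config/  
       ┃            ┃                 
       ┃            ┃                 
       ┃            ┃                 
       ┃            ┃                 
       ┃            ┃                 
       ┃            ┃                 
       ┃            ┃                 
       ┃            ┃                 


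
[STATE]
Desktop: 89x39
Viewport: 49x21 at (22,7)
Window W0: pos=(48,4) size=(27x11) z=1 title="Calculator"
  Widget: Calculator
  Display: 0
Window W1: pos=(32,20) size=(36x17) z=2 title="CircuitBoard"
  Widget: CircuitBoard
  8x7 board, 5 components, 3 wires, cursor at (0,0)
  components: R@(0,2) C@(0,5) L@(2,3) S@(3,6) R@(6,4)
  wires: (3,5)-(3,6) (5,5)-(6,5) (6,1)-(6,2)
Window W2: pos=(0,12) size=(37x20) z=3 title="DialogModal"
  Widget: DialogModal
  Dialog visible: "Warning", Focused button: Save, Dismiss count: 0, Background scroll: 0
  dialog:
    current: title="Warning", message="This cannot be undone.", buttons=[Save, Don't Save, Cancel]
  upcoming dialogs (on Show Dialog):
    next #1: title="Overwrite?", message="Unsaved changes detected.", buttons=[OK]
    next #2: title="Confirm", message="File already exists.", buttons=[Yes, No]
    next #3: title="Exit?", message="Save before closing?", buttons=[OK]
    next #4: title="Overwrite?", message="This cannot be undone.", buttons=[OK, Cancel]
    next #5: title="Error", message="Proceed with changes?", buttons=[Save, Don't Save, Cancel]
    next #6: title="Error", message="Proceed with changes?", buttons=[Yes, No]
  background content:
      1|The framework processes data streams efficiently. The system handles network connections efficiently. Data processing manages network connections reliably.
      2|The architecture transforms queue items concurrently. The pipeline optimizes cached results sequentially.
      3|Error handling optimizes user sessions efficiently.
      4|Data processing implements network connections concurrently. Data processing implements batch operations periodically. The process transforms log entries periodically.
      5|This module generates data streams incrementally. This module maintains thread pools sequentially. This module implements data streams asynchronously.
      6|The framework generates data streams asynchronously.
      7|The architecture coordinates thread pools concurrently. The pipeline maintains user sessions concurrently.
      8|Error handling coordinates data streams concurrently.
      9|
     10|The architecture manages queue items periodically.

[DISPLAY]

                          ┃                      
                          ┃┌───┬───┬───┬───┐     
                          ┃│ 7 │ 8 │ 9 │ ÷ │     
                          ┃├───┼───┼───┼───┤     
                          ┃│ 4 │ 5 │ 6 │ × │     
━━━━━━━━━━━━━━┓           ┃├───┼───┼───┼───┤     
              ┃           ┃│ 1 │ 2 │ 3 │ - │     
──────────────┨           ┗━━━━━━━━━━━━━━━━━━━━━━
es data stream┃                                  
sforms queue i┃                                  
zes user sessi┃                                  
ments network ┃                                  
 data streams ┃                                  
───────────┐am┃━━━━━━━━━━━━━━━━━━━━━━━━━━━━━━┓   
           │ad┃cuitBoard                     ┃   
 undone.   │tr┃──────────────────────────────┨   
e   Cancel │  ┃ 1 2 3 4 5 6 7                ┃   
───────────┘em┃.]      R           C         ┃   
              ┃                              ┃   
              ┃                              ┃   
              ┃                              ┃   


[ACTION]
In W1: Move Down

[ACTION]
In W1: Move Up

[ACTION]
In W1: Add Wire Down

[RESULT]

                          ┃                      
                          ┃┌───┬───┬───┬───┐     
                          ┃│ 7 │ 8 │ 9 │ ÷ │     
                          ┃├───┼───┼───┼───┤     
                          ┃│ 4 │ 5 │ 6 │ × │     
━━━━━━━━━━━━━━┓           ┃├───┼───┼───┼───┤     
              ┃           ┃│ 1 │ 2 │ 3 │ - │     
──────────────┨           ┗━━━━━━━━━━━━━━━━━━━━━━
es data stream┃                                  
sforms queue i┃                                  
zes user sessi┃                                  
ments network ┃                                  
 data streams ┃                                  
───────────┐am┃━━━━━━━━━━━━━━━━━━━━━━━━━━━━━━┓   
           │ad┃cuitBoard                     ┃   
 undone.   │tr┃──────────────────────────────┨   
e   Cancel │  ┃ 1 2 3 4 5 6 7                ┃   
───────────┘em┃.]      R           C         ┃   
              ┃│                             ┃   
              ┃·                             ┃   
              ┃                              ┃   


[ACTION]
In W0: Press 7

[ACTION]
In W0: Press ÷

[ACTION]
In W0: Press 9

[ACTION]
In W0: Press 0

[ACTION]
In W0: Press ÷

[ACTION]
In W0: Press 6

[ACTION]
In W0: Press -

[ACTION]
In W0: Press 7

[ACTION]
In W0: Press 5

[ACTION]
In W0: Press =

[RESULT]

                          ┃             -74.98703
                          ┃┌───┬───┬───┬───┐     
                          ┃│ 7 │ 8 │ 9 │ ÷ │     
                          ┃├───┼───┼───┼───┤     
                          ┃│ 4 │ 5 │ 6 │ × │     
━━━━━━━━━━━━━━┓           ┃├───┼───┼───┼───┤     
              ┃           ┃│ 1 │ 2 │ 3 │ - │     
──────────────┨           ┗━━━━━━━━━━━━━━━━━━━━━━
es data stream┃                                  
sforms queue i┃                                  
zes user sessi┃                                  
ments network ┃                                  
 data streams ┃                                  
───────────┐am┃━━━━━━━━━━━━━━━━━━━━━━━━━━━━━━┓   
           │ad┃cuitBoard                     ┃   
 undone.   │tr┃──────────────────────────────┨   
e   Cancel │  ┃ 1 2 3 4 5 6 7                ┃   
───────────┘em┃.]      R           C         ┃   
              ┃│                             ┃   
              ┃·                             ┃   
              ┃                              ┃   


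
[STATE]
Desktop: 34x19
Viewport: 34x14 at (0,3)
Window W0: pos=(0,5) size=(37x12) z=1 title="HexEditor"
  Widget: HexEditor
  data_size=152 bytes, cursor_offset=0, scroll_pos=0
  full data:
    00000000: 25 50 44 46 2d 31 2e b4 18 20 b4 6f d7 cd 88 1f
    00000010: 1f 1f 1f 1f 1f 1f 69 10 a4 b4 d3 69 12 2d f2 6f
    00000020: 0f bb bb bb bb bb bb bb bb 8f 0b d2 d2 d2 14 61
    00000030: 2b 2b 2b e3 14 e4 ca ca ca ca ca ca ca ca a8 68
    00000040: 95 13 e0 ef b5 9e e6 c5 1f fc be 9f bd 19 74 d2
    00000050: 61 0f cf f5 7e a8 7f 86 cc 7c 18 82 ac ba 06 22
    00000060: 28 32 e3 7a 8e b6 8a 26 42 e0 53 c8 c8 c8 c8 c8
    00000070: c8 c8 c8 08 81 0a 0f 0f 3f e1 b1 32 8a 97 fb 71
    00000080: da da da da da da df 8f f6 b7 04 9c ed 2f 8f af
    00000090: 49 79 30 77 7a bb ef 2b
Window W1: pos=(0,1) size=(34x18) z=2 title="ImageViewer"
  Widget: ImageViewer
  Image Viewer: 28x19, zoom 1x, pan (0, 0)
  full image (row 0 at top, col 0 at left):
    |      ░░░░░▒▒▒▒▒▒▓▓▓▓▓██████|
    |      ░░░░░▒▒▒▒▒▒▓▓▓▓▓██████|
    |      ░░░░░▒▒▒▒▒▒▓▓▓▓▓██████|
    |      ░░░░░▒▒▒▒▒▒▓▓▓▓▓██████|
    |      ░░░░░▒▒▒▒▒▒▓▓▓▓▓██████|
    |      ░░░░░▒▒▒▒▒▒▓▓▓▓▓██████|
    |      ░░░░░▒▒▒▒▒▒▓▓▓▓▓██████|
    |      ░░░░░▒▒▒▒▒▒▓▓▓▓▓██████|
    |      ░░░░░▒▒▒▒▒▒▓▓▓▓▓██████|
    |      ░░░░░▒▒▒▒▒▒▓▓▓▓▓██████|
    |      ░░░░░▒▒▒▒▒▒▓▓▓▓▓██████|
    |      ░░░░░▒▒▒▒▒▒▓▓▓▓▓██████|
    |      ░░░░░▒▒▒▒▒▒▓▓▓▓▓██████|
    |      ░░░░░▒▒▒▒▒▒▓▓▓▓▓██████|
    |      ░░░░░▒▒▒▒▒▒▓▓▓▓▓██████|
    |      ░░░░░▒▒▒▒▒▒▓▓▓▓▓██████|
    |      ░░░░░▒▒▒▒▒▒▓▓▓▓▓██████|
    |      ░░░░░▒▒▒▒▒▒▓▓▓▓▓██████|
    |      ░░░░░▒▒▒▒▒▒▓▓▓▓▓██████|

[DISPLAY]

┠────────────────────────────────┨
┃      ░░░░░▒▒▒▒▒▒▓▓▓▓▓██████    ┃
┃      ░░░░░▒▒▒▒▒▒▓▓▓▓▓██████    ┃
┃      ░░░░░▒▒▒▒▒▒▓▓▓▓▓██████    ┃
┃      ░░░░░▒▒▒▒▒▒▓▓▓▓▓██████    ┃
┃      ░░░░░▒▒▒▒▒▒▓▓▓▓▓██████    ┃
┃      ░░░░░▒▒▒▒▒▒▓▓▓▓▓██████    ┃
┃      ░░░░░▒▒▒▒▒▒▓▓▓▓▓██████    ┃
┃      ░░░░░▒▒▒▒▒▒▓▓▓▓▓██████    ┃
┃      ░░░░░▒▒▒▒▒▒▓▓▓▓▓██████    ┃
┃      ░░░░░▒▒▒▒▒▒▓▓▓▓▓██████    ┃
┃      ░░░░░▒▒▒▒▒▒▓▓▓▓▓██████    ┃
┃      ░░░░░▒▒▒▒▒▒▓▓▓▓▓██████    ┃
┃      ░░░░░▒▒▒▒▒▒▓▓▓▓▓██████    ┃


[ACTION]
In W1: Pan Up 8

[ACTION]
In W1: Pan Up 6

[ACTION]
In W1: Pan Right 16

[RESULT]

┠────────────────────────────────┨
┃▒▓▓▓▓▓██████                    ┃
┃▒▓▓▓▓▓██████                    ┃
┃▒▓▓▓▓▓██████                    ┃
┃▒▓▓▓▓▓██████                    ┃
┃▒▓▓▓▓▓██████                    ┃
┃▒▓▓▓▓▓██████                    ┃
┃▒▓▓▓▓▓██████                    ┃
┃▒▓▓▓▓▓██████                    ┃
┃▒▓▓▓▓▓██████                    ┃
┃▒▓▓▓▓▓██████                    ┃
┃▒▓▓▓▓▓██████                    ┃
┃▒▓▓▓▓▓██████                    ┃
┃▒▓▓▓▓▓██████                    ┃


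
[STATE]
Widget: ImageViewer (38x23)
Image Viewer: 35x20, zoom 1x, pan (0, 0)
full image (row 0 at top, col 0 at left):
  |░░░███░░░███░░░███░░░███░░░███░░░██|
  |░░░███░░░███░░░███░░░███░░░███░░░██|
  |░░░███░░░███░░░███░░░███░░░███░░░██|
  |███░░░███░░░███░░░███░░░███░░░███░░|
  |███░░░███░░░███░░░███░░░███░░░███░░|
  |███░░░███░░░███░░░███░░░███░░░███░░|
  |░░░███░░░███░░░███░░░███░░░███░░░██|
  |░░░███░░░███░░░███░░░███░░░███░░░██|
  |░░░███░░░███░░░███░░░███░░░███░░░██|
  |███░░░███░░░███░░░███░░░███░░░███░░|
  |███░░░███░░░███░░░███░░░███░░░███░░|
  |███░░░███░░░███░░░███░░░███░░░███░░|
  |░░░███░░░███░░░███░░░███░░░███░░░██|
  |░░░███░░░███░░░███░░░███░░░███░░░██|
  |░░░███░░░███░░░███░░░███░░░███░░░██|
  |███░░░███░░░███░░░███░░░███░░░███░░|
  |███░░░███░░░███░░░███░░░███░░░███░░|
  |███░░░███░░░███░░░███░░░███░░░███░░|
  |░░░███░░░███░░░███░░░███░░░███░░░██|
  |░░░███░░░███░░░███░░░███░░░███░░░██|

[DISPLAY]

░░░███░░░███░░░███░░░███░░░███░░░██   
░░░███░░░███░░░███░░░███░░░███░░░██   
░░░███░░░███░░░███░░░███░░░███░░░██   
███░░░███░░░███░░░███░░░███░░░███░░   
███░░░███░░░███░░░███░░░███░░░███░░   
███░░░███░░░███░░░███░░░███░░░███░░   
░░░███░░░███░░░███░░░███░░░███░░░██   
░░░███░░░███░░░███░░░███░░░███░░░██   
░░░███░░░███░░░███░░░███░░░███░░░██   
███░░░███░░░███░░░███░░░███░░░███░░   
███░░░███░░░███░░░███░░░███░░░███░░   
███░░░███░░░███░░░███░░░███░░░███░░   
░░░███░░░███░░░███░░░███░░░███░░░██   
░░░███░░░███░░░███░░░███░░░███░░░██   
░░░███░░░███░░░███░░░███░░░███░░░██   
███░░░███░░░███░░░███░░░███░░░███░░   
███░░░███░░░███░░░███░░░███░░░███░░   
███░░░███░░░███░░░███░░░███░░░███░░   
░░░███░░░███░░░███░░░███░░░███░░░██   
░░░███░░░███░░░███░░░███░░░███░░░██   
                                      
                                      
                                      


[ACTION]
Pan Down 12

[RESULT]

░░░███░░░███░░░███░░░███░░░███░░░██   
░░░███░░░███░░░███░░░███░░░███░░░██   
░░░███░░░███░░░███░░░███░░░███░░░██   
███░░░███░░░███░░░███░░░███░░░███░░   
███░░░███░░░███░░░███░░░███░░░███░░   
███░░░███░░░███░░░███░░░███░░░███░░   
░░░███░░░███░░░███░░░███░░░███░░░██   
░░░███░░░███░░░███░░░███░░░███░░░██   
                                      
                                      
                                      
                                      
                                      
                                      
                                      
                                      
                                      
                                      
                                      
                                      
                                      
                                      
                                      


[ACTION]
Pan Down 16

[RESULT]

                                      
                                      
                                      
                                      
                                      
                                      
                                      
                                      
                                      
                                      
                                      
                                      
                                      
                                      
                                      
                                      
                                      
                                      
                                      
                                      
                                      
                                      
                                      


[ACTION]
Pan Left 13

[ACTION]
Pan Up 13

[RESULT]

███░░░███░░░███░░░███░░░███░░░███░░   
███░░░███░░░███░░░███░░░███░░░███░░   
███░░░███░░░███░░░███░░░███░░░███░░   
░░░███░░░███░░░███░░░███░░░███░░░██   
░░░███░░░███░░░███░░░███░░░███░░░██   
                                      
                                      
                                      
                                      
                                      
                                      
                                      
                                      
                                      
                                      
                                      
                                      
                                      
                                      
                                      
                                      
                                      
                                      


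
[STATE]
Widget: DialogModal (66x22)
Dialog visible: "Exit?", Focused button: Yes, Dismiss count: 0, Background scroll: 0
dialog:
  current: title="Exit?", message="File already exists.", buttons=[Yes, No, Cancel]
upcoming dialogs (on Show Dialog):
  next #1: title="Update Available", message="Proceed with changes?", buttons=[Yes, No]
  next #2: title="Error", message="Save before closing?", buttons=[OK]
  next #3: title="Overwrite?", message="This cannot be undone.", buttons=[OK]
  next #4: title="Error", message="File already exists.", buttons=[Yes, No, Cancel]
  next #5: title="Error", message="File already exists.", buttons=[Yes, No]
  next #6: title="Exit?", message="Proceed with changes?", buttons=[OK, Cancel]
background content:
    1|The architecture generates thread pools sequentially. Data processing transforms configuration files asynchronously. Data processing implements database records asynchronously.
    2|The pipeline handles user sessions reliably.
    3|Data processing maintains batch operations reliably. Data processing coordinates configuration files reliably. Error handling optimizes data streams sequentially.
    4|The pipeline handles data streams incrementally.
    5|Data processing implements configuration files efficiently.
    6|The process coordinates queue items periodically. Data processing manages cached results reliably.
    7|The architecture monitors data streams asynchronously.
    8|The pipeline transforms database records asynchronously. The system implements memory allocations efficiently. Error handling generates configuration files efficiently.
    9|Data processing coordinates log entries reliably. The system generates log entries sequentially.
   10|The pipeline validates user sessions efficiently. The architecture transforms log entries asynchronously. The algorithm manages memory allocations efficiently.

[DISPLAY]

The architecture generates thread pools sequentially. Data process
The pipeline handles user sessions reliably.                      
Data processing maintains batch operations reliably. Data processi
The pipeline handles data streams incrementally.                  
Data processing implements configuration files efficiently.       
The process coordinates queue items periodically. Data processing 
The architecture monitors data streams asynchronously.            
The pipeline transforms database records asynchronously. The syste
Data processing coord┌──────────────────────┐bly. The system gener
The pipeline validate│        Exit?         │tly. The architecture
                     │ File already exists. │                     
                     │ [Yes]  No   Cancel   │                     
                     └──────────────────────┘                     
                                                                  
                                                                  
                                                                  
                                                                  
                                                                  
                                                                  
                                                                  
                                                                  
                                                                  


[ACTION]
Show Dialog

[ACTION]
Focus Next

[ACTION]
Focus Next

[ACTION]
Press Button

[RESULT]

The architecture generates thread pools sequentially. Data process
The pipeline handles user sessions reliably.                      
Data processing maintains batch operations reliably. Data processi
The pipeline handles data streams incrementally.                  
Data processing implements configuration files efficiently.       
The process coordinates queue items periodically. Data processing 
The architecture monitors data streams asynchronously.            
The pipeline transforms database records asynchronously. The syste
Data processing coordinates log entries reliably. The system gener
The pipeline validates user sessions efficiently. The architecture
                                                                  
                                                                  
                                                                  
                                                                  
                                                                  
                                                                  
                                                                  
                                                                  
                                                                  
                                                                  
                                                                  
                                                                  


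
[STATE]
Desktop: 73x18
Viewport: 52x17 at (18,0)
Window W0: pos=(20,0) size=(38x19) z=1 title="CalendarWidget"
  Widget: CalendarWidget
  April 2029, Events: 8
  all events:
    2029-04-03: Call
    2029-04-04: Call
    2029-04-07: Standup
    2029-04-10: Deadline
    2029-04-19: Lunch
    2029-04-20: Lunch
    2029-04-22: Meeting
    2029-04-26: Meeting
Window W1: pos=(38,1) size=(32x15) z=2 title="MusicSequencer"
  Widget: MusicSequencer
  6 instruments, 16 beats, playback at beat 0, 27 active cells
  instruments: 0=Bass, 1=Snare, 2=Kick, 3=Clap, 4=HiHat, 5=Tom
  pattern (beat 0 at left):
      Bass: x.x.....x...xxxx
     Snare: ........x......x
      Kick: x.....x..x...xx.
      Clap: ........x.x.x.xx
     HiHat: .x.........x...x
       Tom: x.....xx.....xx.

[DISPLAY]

  ┏━━━━━━━━━━━━━━━━━━━━━━━━━━━━━━━━━━━━┓            
  ┃ CalendarWidget  ┏━━━━━━━━━━━━━━━━━━━━━━━━━━━━━━┓
  ┠─────────────────┃ MusicSequencer               ┃
  ┃             Apri┠──────────────────────────────┨
  ┃Mo Tu We Th Fr Sa┃      ▼123456789012345        ┃
  ┃                 ┃  Bass█·█·····█···████        ┃
  ┃ 2  3*  4*  5  6 ┃ Snare········█······█        ┃
  ┃ 9 10* 11 12 13 1┃  Kick█·····█··█···██·        ┃
  ┃16 17 18 19* 20* ┃  Clap········█·█·█·██        ┃
  ┃23 24 25 26* 27 2┃ HiHat·█·········█···█        ┃
  ┃30               ┃   Tom█·····██·····██·        ┃
  ┃                 ┃                              ┃
  ┃                 ┃                              ┃
  ┃                 ┃                              ┃
  ┃                 ┃                              ┃
  ┃                 ┗━━━━━━━━━━━━━━━━━━━━━━━━━━━━━━┛
  ┃                                    ┃            


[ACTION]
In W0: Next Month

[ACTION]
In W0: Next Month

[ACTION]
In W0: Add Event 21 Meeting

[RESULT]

  ┏━━━━━━━━━━━━━━━━━━━━━━━━━━━━━━━━━━━━┓            
  ┃ CalendarWidget  ┏━━━━━━━━━━━━━━━━━━━━━━━━━━━━━━┓
  ┠─────────────────┃ MusicSequencer               ┃
  ┃             June┠──────────────────────────────┨
  ┃Mo Tu We Th Fr Sa┃      ▼123456789012345        ┃
  ┃             1  2┃  Bass█·█·····█···████        ┃
  ┃ 4  5  6  7  8  9┃ Snare········█······█        ┃
  ┃11 12 13 14 15 16┃  Kick█·····█··█···██·        ┃
  ┃18 19 20 21* 22 2┃  Clap········█·█·█·██        ┃
  ┃25 26 27 28 29 30┃ HiHat·█·········█···█        ┃
  ┃                 ┃   Tom█·····██·····██·        ┃
  ┃                 ┃                              ┃
  ┃                 ┃                              ┃
  ┃                 ┃                              ┃
  ┃                 ┃                              ┃
  ┃                 ┗━━━━━━━━━━━━━━━━━━━━━━━━━━━━━━┛
  ┃                                    ┃            


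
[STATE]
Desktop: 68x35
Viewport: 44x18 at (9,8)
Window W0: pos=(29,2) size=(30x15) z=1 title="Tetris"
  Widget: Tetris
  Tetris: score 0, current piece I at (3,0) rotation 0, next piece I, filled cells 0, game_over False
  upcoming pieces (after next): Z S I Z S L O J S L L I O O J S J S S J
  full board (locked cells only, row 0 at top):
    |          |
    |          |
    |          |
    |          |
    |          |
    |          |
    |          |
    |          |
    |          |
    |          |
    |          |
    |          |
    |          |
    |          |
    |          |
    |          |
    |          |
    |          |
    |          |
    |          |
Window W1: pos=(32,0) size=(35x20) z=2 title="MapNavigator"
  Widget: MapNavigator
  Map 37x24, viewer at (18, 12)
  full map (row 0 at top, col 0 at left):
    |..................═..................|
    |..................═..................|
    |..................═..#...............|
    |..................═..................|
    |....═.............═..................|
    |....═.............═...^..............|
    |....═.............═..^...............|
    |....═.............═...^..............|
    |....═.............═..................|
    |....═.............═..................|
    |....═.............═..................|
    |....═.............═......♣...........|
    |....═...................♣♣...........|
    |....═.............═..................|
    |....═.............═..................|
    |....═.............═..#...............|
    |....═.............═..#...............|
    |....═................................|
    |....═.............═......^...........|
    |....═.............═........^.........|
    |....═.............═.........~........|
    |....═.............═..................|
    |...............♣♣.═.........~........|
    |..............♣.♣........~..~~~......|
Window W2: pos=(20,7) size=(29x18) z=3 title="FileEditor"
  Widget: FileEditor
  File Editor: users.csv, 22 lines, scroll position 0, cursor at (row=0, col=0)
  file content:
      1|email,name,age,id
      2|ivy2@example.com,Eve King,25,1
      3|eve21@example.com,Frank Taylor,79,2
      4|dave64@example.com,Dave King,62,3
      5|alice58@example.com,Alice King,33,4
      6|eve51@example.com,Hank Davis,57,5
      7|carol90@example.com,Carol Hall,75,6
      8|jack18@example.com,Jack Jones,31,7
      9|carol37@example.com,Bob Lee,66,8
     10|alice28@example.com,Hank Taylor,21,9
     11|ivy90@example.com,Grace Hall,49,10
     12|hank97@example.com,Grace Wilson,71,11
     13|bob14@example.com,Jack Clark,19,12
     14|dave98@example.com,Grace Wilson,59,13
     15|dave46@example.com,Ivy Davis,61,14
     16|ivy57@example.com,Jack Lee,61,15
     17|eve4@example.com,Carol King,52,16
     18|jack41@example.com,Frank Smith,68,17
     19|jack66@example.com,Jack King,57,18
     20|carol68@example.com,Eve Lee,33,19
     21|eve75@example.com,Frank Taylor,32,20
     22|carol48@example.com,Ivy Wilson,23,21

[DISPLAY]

           ┃ FileEditor                ┃═...
           ┠───────────────────────────┨═...
           ┃█mail,name,age,id         ▲┃═...
           ┃ivy2@example.com,Eve King,█┃@...
           ┃eve21@example.com,Frank Ta░┃═...
           ┃dave64@example.com,Dave Ki░┃═...
           ┃alice58@example.com,Alice ░┃═..#
           ┃eve51@example.com,Hank Dav░┃═..#
           ┃carol90@example.com,Carol ░┃....
           ┃jack18@example.com,Jack Jo░┃═...
           ┃carol37@example.com,Bob Le░┃═...
           ┃alice28@example.com,Hank T░┃━━━━
           ┃ivy90@example.com,Grace Ha░┃    
           ┃hank97@example.com,Grace W░┃    
           ┃bob14@example.com,Jack Cla░┃    
           ┃dave98@example.com,Grace W▼┃    
           ┗━━━━━━━━━━━━━━━━━━━━━━━━━━━┛    
                                            


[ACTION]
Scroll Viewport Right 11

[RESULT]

┃ FileEditor                ┃═..............
┠───────────────────────────┨═..............
┃█mail,name,age,id         ▲┃═......♣.......
┃ivy2@example.com,Eve King,█┃@.....♣♣.......
┃eve21@example.com,Frank Ta░┃═..............
┃dave64@example.com,Dave Ki░┃═..............
┃alice58@example.com,Alice ░┃═..#...........
┃eve51@example.com,Hank Dav░┃═..#...........
┃carol90@example.com,Carol ░┃...............
┃jack18@example.com,Jack Jo░┃═......^.......
┃carol37@example.com,Bob Le░┃═........^.....
┃alice28@example.com,Hank T░┃━━━━━━━━━━━━━━━
┃ivy90@example.com,Grace Ha░┃               
┃hank97@example.com,Grace W░┃               
┃bob14@example.com,Jack Cla░┃               
┃dave98@example.com,Grace W▼┃               
┗━━━━━━━━━━━━━━━━━━━━━━━━━━━┛               
                                            


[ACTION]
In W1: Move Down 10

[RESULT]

┃ FileEditor                ┃═........^.....
┠───────────────────────────┨═.........~....
┃█mail,name,age,id         ▲┃═..............
┃ivy2@example.com,Eve King,█┃@.........~....
┃eve21@example.com,Frank Ta░┃.......~..~~~..
┃dave64@example.com,Dave Ki░┃               
┃alice58@example.com,Alice ░┃               
┃eve51@example.com,Hank Dav░┃               
┃carol90@example.com,Carol ░┃               
┃jack18@example.com,Jack Jo░┃               
┃carol37@example.com,Bob Le░┃               
┃alice28@example.com,Hank T░┃━━━━━━━━━━━━━━━
┃ivy90@example.com,Grace Ha░┃               
┃hank97@example.com,Grace W░┃               
┃bob14@example.com,Jack Cla░┃               
┃dave98@example.com,Grace W▼┃               
┗━━━━━━━━━━━━━━━━━━━━━━━━━━━┛               
                                            


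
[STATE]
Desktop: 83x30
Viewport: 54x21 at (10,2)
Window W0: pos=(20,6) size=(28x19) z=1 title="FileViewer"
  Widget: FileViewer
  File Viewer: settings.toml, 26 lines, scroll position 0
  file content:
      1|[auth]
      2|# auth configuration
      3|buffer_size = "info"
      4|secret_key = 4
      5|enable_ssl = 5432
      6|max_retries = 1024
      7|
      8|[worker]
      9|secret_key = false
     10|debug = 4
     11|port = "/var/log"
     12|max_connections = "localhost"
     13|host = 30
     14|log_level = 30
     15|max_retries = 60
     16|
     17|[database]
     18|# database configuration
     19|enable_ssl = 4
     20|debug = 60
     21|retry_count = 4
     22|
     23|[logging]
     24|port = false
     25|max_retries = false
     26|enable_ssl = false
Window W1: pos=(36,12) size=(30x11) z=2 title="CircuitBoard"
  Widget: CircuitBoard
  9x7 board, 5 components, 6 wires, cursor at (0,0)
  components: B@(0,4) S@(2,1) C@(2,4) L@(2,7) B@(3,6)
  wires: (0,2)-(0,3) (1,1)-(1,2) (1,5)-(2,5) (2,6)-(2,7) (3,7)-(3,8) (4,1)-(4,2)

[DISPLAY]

                                                      
                                                      
                                                      
                                                      
          ┏━━━━━━━━━━━━━━━━━━━━━━━━━━┓                
          ┃ FileViewer               ┃                
          ┠──────────────────────────┨                
          ┃[auth]                   ▲┃                
          ┃# auth configuration     █┃                
          ┃buffer_size = "info"     ░┃                
          ┃secret_key = 4 ┏━━━━━━━━━━━━━━━━━━━━━━━━━━━
          ┃enable_ssl = 54┃ CircuitBoard              
          ┃max_retries = 1┠───────────────────────────
          ┃               ┃   0 1 2 3 4 5 6 7 8       
          ┃[worker]       ┃0  [.]      · ─ ·   B      
          ┃secret_key = fa┃                           
          ┃debug = 4      ┃1       · ─ ·           ·  
          ┃port = "/var/lo┃                        │  
          ┃max_connections┃2       S           C   ·  
          ┃host = 30      ┃                           
          ┃log_level = 30 ┗━━━━━━━━━━━━━━━━━━━━━━━━━━━


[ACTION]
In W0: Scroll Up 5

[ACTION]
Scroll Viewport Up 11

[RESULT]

                                                      
                                                      
                                                      
                                                      
                                                      
                                                      
          ┏━━━━━━━━━━━━━━━━━━━━━━━━━━┓                
          ┃ FileViewer               ┃                
          ┠──────────────────────────┨                
          ┃[auth]                   ▲┃                
          ┃# auth configuration     █┃                
          ┃buffer_size = "info"     ░┃                
          ┃secret_key = 4 ┏━━━━━━━━━━━━━━━━━━━━━━━━━━━
          ┃enable_ssl = 54┃ CircuitBoard              
          ┃max_retries = 1┠───────────────────────────
          ┃               ┃   0 1 2 3 4 5 6 7 8       
          ┃[worker]       ┃0  [.]      · ─ ·   B      
          ┃secret_key = fa┃                           
          ┃debug = 4      ┃1       · ─ ·           ·  
          ┃port = "/var/lo┃                        │  
          ┃max_connections┃2       S           C   ·  


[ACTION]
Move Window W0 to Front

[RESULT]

                                                      
                                                      
                                                      
                                                      
                                                      
                                                      
          ┏━━━━━━━━━━━━━━━━━━━━━━━━━━┓                
          ┃ FileViewer               ┃                
          ┠──────────────────────────┨                
          ┃[auth]                   ▲┃                
          ┃# auth configuration     █┃                
          ┃buffer_size = "info"     ░┃                
          ┃secret_key = 4           ░┃━━━━━━━━━━━━━━━━
          ┃enable_ssl = 5432        ░┃rd              
          ┃max_retries = 1024       ░┃────────────────
          ┃                         ░┃4 5 6 7 8       
          ┃[worker]                 ░┃ · ─ ·   B      
          ┃secret_key = false       ░┃                
          ┃debug = 4                ░┃ ·           ·  
          ┃port = "/var/log"        ░┃             │  
          ┃max_connections = "localh░┃         C   ·  
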